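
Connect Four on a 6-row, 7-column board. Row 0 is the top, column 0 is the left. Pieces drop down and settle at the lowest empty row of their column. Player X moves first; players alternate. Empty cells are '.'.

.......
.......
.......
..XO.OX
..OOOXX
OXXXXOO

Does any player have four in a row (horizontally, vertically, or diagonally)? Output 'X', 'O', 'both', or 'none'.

X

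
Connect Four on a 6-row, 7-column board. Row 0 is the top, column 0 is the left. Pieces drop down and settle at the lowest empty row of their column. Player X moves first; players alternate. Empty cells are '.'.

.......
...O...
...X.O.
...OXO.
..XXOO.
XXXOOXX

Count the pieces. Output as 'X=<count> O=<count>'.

X=9 O=8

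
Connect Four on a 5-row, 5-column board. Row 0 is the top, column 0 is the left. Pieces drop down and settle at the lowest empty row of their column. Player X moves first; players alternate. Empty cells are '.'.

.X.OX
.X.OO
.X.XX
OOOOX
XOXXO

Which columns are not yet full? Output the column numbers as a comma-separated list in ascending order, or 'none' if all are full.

Answer: 0,2

Derivation:
col 0: top cell = '.' → open
col 1: top cell = 'X' → FULL
col 2: top cell = '.' → open
col 3: top cell = 'O' → FULL
col 4: top cell = 'X' → FULL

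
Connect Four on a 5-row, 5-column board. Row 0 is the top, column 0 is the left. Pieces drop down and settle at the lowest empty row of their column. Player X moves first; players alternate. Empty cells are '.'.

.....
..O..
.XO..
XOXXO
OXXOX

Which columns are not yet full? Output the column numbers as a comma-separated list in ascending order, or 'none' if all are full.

col 0: top cell = '.' → open
col 1: top cell = '.' → open
col 2: top cell = '.' → open
col 3: top cell = '.' → open
col 4: top cell = '.' → open

Answer: 0,1,2,3,4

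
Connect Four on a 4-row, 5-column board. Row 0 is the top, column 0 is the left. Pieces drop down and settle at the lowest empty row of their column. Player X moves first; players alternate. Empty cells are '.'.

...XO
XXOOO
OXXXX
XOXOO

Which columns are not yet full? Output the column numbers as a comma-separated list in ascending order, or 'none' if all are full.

col 0: top cell = '.' → open
col 1: top cell = '.' → open
col 2: top cell = '.' → open
col 3: top cell = 'X' → FULL
col 4: top cell = 'O' → FULL

Answer: 0,1,2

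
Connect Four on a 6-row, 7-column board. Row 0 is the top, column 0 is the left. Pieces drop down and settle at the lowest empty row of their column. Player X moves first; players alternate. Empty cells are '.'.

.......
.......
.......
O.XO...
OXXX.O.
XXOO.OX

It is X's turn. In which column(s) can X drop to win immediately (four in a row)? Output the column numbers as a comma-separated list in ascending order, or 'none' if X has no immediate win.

col 0: drop X → no win
col 1: drop X → no win
col 2: drop X → no win
col 3: drop X → WIN!
col 4: drop X → no win
col 5: drop X → no win
col 6: drop X → no win

Answer: 3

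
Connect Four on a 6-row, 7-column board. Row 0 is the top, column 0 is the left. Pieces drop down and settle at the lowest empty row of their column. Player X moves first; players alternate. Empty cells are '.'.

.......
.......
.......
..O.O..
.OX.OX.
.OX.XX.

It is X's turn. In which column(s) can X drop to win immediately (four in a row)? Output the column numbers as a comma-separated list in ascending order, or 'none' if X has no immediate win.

col 0: drop X → no win
col 1: drop X → no win
col 2: drop X → no win
col 3: drop X → WIN!
col 4: drop X → no win
col 5: drop X → no win
col 6: drop X → no win

Answer: 3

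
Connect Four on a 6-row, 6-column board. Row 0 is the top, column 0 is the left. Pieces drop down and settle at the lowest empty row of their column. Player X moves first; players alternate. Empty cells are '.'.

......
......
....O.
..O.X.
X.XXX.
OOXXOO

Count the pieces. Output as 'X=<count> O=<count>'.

X=7 O=6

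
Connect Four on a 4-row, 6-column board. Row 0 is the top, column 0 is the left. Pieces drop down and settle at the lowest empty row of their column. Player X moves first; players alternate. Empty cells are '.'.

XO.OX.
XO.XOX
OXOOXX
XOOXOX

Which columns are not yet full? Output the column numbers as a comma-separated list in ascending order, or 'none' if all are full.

Answer: 2,5

Derivation:
col 0: top cell = 'X' → FULL
col 1: top cell = 'O' → FULL
col 2: top cell = '.' → open
col 3: top cell = 'O' → FULL
col 4: top cell = 'X' → FULL
col 5: top cell = '.' → open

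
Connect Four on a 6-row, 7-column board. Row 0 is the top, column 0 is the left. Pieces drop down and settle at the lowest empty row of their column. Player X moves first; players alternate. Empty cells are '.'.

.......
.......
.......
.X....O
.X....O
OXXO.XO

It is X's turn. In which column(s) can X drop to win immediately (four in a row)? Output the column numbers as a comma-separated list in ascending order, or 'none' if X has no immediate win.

col 0: drop X → no win
col 1: drop X → WIN!
col 2: drop X → no win
col 3: drop X → no win
col 4: drop X → no win
col 5: drop X → no win
col 6: drop X → no win

Answer: 1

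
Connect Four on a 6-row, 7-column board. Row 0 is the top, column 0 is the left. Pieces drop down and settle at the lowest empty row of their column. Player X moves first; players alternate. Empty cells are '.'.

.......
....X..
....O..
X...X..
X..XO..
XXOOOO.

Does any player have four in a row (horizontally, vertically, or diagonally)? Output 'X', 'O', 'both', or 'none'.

O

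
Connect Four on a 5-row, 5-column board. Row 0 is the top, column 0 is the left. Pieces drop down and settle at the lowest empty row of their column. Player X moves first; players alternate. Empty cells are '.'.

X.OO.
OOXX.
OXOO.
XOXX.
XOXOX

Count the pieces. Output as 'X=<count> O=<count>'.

X=10 O=10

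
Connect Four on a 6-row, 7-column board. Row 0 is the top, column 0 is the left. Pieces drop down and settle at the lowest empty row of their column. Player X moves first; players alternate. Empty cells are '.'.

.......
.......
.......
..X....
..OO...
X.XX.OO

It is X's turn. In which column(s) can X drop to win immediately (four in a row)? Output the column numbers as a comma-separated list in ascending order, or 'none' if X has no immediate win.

Answer: 1

Derivation:
col 0: drop X → no win
col 1: drop X → WIN!
col 2: drop X → no win
col 3: drop X → no win
col 4: drop X → no win
col 5: drop X → no win
col 6: drop X → no win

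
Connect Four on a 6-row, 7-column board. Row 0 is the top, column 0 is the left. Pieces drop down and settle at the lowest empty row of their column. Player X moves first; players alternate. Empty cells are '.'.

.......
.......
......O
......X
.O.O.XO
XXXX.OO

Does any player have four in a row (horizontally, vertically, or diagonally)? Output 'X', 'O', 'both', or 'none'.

X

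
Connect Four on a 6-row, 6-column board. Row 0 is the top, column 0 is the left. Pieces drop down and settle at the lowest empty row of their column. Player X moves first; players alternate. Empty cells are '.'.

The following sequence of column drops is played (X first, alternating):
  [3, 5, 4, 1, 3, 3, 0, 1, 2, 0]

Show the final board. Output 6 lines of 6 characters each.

Move 1: X drops in col 3, lands at row 5
Move 2: O drops in col 5, lands at row 5
Move 3: X drops in col 4, lands at row 5
Move 4: O drops in col 1, lands at row 5
Move 5: X drops in col 3, lands at row 4
Move 6: O drops in col 3, lands at row 3
Move 7: X drops in col 0, lands at row 5
Move 8: O drops in col 1, lands at row 4
Move 9: X drops in col 2, lands at row 5
Move 10: O drops in col 0, lands at row 4

Answer: ......
......
......
...O..
OO.X..
XOXXXO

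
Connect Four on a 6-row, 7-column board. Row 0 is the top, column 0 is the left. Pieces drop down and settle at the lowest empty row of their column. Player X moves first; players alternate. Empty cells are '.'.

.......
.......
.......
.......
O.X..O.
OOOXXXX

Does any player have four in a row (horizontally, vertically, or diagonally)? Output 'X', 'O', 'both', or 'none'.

X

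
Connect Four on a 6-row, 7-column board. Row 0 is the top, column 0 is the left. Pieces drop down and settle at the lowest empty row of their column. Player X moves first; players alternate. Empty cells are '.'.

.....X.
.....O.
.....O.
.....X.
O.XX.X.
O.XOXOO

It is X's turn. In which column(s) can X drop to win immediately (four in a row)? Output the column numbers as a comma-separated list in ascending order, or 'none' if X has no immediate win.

Answer: 4

Derivation:
col 0: drop X → no win
col 1: drop X → no win
col 2: drop X → no win
col 3: drop X → no win
col 4: drop X → WIN!
col 6: drop X → no win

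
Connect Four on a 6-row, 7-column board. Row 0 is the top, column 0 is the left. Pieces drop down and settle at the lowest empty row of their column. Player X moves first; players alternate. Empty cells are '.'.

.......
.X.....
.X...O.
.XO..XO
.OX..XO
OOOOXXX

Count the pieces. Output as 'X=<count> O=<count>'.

X=9 O=9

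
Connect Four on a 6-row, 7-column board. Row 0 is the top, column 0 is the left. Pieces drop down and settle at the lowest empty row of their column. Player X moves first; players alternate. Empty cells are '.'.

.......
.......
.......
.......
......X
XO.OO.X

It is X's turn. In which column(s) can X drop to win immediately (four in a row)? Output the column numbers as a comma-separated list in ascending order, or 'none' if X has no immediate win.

col 0: drop X → no win
col 1: drop X → no win
col 2: drop X → no win
col 3: drop X → no win
col 4: drop X → no win
col 5: drop X → no win
col 6: drop X → no win

Answer: none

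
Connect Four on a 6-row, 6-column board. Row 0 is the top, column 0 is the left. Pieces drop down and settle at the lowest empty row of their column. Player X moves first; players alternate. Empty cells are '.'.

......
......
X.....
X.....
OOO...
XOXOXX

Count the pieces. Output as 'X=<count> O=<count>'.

X=6 O=5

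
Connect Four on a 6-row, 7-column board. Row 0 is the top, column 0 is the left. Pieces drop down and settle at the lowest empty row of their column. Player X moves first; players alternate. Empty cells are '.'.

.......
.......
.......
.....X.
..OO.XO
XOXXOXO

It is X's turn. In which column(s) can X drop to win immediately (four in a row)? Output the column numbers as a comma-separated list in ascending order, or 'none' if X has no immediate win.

col 0: drop X → no win
col 1: drop X → no win
col 2: drop X → no win
col 3: drop X → no win
col 4: drop X → no win
col 5: drop X → WIN!
col 6: drop X → no win

Answer: 5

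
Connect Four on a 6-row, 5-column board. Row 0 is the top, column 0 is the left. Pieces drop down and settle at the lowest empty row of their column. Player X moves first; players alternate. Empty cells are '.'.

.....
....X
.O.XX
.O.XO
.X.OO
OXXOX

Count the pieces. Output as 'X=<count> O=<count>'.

X=8 O=7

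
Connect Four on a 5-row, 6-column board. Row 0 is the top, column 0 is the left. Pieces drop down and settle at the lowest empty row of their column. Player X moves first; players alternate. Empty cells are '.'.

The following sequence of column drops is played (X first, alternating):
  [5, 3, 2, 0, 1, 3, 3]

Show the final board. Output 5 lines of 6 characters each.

Move 1: X drops in col 5, lands at row 4
Move 2: O drops in col 3, lands at row 4
Move 3: X drops in col 2, lands at row 4
Move 4: O drops in col 0, lands at row 4
Move 5: X drops in col 1, lands at row 4
Move 6: O drops in col 3, lands at row 3
Move 7: X drops in col 3, lands at row 2

Answer: ......
......
...X..
...O..
OXXO.X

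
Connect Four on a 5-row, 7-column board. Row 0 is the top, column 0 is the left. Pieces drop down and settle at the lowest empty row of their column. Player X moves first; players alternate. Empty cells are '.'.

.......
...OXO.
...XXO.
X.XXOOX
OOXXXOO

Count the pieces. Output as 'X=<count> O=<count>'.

X=10 O=9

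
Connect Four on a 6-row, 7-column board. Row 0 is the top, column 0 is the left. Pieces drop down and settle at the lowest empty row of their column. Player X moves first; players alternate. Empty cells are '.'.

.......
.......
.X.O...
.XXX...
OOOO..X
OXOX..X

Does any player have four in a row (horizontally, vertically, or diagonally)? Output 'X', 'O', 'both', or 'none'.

O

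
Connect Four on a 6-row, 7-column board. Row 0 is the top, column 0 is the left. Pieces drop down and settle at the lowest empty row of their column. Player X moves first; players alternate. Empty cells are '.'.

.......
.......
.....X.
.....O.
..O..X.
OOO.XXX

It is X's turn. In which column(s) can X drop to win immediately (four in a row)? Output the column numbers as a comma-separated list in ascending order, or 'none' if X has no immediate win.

col 0: drop X → no win
col 1: drop X → no win
col 2: drop X → no win
col 3: drop X → WIN!
col 4: drop X → no win
col 5: drop X → no win
col 6: drop X → no win

Answer: 3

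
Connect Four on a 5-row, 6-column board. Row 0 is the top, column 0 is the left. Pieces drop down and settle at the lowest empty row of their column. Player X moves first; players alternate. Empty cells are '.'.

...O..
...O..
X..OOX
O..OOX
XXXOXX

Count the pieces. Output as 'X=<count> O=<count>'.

X=8 O=8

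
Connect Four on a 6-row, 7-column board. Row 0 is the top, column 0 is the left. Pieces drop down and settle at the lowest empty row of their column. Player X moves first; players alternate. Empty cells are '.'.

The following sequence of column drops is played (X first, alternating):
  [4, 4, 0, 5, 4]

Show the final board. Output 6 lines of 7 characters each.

Answer: .......
.......
.......
....X..
....O..
X...XO.

Derivation:
Move 1: X drops in col 4, lands at row 5
Move 2: O drops in col 4, lands at row 4
Move 3: X drops in col 0, lands at row 5
Move 4: O drops in col 5, lands at row 5
Move 5: X drops in col 4, lands at row 3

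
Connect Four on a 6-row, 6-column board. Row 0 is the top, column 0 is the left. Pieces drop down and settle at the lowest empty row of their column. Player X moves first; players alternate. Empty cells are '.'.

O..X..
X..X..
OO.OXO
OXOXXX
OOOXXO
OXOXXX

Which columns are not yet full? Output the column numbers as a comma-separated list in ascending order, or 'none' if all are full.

Answer: 1,2,4,5

Derivation:
col 0: top cell = 'O' → FULL
col 1: top cell = '.' → open
col 2: top cell = '.' → open
col 3: top cell = 'X' → FULL
col 4: top cell = '.' → open
col 5: top cell = '.' → open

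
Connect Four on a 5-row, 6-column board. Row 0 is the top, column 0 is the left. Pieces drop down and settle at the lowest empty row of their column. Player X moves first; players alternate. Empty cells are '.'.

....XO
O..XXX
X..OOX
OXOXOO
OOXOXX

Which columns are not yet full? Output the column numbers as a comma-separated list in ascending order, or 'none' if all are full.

Answer: 0,1,2,3

Derivation:
col 0: top cell = '.' → open
col 1: top cell = '.' → open
col 2: top cell = '.' → open
col 3: top cell = '.' → open
col 4: top cell = 'X' → FULL
col 5: top cell = 'O' → FULL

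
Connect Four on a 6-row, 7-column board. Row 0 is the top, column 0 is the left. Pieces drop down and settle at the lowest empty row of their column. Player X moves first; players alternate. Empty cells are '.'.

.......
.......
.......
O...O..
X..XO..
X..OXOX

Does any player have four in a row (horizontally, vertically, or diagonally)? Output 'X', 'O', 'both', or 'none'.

none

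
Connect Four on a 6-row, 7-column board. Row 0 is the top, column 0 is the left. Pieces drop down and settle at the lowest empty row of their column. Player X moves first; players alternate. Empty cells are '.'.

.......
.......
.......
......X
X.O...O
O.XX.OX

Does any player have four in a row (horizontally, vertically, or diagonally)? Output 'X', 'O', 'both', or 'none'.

none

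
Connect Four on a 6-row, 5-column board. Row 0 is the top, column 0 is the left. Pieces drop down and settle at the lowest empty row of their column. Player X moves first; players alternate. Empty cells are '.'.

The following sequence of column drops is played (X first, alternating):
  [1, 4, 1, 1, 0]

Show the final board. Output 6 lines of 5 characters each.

Answer: .....
.....
.....
.O...
.X...
XX..O

Derivation:
Move 1: X drops in col 1, lands at row 5
Move 2: O drops in col 4, lands at row 5
Move 3: X drops in col 1, lands at row 4
Move 4: O drops in col 1, lands at row 3
Move 5: X drops in col 0, lands at row 5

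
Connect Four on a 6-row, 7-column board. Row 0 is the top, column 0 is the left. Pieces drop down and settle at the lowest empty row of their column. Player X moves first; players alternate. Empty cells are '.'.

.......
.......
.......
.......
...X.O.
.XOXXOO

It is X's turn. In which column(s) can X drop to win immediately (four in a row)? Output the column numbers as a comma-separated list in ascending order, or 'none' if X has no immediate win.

col 0: drop X → no win
col 1: drop X → no win
col 2: drop X → no win
col 3: drop X → no win
col 4: drop X → no win
col 5: drop X → no win
col 6: drop X → no win

Answer: none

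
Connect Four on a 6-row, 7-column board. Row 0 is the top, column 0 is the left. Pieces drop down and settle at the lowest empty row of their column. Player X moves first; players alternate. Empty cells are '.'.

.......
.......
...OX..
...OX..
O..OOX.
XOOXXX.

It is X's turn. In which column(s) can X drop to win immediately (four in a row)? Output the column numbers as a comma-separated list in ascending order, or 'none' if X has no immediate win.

Answer: 6

Derivation:
col 0: drop X → no win
col 1: drop X → no win
col 2: drop X → no win
col 3: drop X → no win
col 4: drop X → no win
col 5: drop X → no win
col 6: drop X → WIN!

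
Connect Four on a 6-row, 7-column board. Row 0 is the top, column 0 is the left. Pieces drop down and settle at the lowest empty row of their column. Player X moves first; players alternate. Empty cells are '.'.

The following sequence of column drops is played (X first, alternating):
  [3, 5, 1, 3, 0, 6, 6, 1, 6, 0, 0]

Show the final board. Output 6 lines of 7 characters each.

Move 1: X drops in col 3, lands at row 5
Move 2: O drops in col 5, lands at row 5
Move 3: X drops in col 1, lands at row 5
Move 4: O drops in col 3, lands at row 4
Move 5: X drops in col 0, lands at row 5
Move 6: O drops in col 6, lands at row 5
Move 7: X drops in col 6, lands at row 4
Move 8: O drops in col 1, lands at row 4
Move 9: X drops in col 6, lands at row 3
Move 10: O drops in col 0, lands at row 4
Move 11: X drops in col 0, lands at row 3

Answer: .......
.......
.......
X.....X
OO.O..X
XX.X.OO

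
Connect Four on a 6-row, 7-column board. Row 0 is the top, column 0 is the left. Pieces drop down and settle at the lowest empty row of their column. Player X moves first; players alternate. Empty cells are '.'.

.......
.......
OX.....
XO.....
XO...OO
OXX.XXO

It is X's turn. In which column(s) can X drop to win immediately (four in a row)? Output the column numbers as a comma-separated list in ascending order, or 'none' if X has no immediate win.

col 0: drop X → no win
col 1: drop X → no win
col 2: drop X → no win
col 3: drop X → WIN!
col 4: drop X → no win
col 5: drop X → no win
col 6: drop X → no win

Answer: 3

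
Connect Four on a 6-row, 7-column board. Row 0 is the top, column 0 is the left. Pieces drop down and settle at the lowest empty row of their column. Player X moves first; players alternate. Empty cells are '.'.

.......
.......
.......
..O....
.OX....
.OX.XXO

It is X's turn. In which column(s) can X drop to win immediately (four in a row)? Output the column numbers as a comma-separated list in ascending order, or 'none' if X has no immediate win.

col 0: drop X → no win
col 1: drop X → no win
col 2: drop X → no win
col 3: drop X → WIN!
col 4: drop X → no win
col 5: drop X → no win
col 6: drop X → no win

Answer: 3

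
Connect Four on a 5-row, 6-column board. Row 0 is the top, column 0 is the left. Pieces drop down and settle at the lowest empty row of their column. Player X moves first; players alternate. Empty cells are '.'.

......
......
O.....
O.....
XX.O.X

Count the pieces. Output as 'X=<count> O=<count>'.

X=3 O=3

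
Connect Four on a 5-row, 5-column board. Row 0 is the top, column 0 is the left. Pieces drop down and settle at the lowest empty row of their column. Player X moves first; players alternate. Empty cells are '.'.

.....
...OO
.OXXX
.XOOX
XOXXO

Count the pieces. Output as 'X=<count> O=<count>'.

X=8 O=7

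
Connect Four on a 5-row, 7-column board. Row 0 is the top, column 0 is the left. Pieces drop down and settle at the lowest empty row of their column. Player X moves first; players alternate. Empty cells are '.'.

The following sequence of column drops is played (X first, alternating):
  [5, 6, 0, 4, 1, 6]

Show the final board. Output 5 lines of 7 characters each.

Answer: .......
.......
.......
......O
XX..OXO

Derivation:
Move 1: X drops in col 5, lands at row 4
Move 2: O drops in col 6, lands at row 4
Move 3: X drops in col 0, lands at row 4
Move 4: O drops in col 4, lands at row 4
Move 5: X drops in col 1, lands at row 4
Move 6: O drops in col 6, lands at row 3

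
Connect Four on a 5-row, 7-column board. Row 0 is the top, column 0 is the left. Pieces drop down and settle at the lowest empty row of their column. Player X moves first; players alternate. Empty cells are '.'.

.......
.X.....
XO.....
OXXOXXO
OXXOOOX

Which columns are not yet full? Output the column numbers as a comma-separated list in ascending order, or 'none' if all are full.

col 0: top cell = '.' → open
col 1: top cell = '.' → open
col 2: top cell = '.' → open
col 3: top cell = '.' → open
col 4: top cell = '.' → open
col 5: top cell = '.' → open
col 6: top cell = '.' → open

Answer: 0,1,2,3,4,5,6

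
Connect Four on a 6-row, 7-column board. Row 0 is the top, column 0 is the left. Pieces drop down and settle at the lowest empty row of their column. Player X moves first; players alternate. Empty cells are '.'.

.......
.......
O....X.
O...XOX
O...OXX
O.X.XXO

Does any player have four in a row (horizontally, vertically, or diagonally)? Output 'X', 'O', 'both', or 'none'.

O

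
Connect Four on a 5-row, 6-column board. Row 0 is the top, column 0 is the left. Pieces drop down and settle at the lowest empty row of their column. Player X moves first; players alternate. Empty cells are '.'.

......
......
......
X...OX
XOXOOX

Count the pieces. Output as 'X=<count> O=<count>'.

X=5 O=4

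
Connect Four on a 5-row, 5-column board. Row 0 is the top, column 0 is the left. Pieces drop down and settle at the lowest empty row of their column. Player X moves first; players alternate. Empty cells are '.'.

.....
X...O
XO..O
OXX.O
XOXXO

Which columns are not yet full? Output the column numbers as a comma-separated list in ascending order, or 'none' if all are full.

col 0: top cell = '.' → open
col 1: top cell = '.' → open
col 2: top cell = '.' → open
col 3: top cell = '.' → open
col 4: top cell = '.' → open

Answer: 0,1,2,3,4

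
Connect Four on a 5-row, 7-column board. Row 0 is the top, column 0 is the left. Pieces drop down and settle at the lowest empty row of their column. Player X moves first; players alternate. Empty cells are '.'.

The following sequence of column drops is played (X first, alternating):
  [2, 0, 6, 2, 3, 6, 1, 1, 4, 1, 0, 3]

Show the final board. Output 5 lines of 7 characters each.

Answer: .......
.......
.O.....
XOOO..O
OXXXX.X

Derivation:
Move 1: X drops in col 2, lands at row 4
Move 2: O drops in col 0, lands at row 4
Move 3: X drops in col 6, lands at row 4
Move 4: O drops in col 2, lands at row 3
Move 5: X drops in col 3, lands at row 4
Move 6: O drops in col 6, lands at row 3
Move 7: X drops in col 1, lands at row 4
Move 8: O drops in col 1, lands at row 3
Move 9: X drops in col 4, lands at row 4
Move 10: O drops in col 1, lands at row 2
Move 11: X drops in col 0, lands at row 3
Move 12: O drops in col 3, lands at row 3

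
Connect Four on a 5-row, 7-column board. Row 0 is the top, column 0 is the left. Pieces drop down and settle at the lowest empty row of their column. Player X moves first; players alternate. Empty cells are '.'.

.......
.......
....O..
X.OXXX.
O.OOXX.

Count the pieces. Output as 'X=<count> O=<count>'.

X=6 O=5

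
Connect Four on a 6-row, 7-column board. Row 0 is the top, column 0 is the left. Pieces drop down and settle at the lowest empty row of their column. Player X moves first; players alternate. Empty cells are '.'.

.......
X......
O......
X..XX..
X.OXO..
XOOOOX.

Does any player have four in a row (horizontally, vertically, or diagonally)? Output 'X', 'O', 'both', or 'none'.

O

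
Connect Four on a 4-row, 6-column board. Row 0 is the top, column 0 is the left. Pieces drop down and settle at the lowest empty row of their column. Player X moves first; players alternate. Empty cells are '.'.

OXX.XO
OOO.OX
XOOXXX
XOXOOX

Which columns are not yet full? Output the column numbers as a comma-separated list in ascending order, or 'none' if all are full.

Answer: 3

Derivation:
col 0: top cell = 'O' → FULL
col 1: top cell = 'X' → FULL
col 2: top cell = 'X' → FULL
col 3: top cell = '.' → open
col 4: top cell = 'X' → FULL
col 5: top cell = 'O' → FULL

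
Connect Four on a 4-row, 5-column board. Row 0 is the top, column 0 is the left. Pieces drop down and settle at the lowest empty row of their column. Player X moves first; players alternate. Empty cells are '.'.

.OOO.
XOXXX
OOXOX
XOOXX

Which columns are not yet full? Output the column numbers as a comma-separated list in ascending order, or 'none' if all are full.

Answer: 0,4

Derivation:
col 0: top cell = '.' → open
col 1: top cell = 'O' → FULL
col 2: top cell = 'O' → FULL
col 3: top cell = 'O' → FULL
col 4: top cell = '.' → open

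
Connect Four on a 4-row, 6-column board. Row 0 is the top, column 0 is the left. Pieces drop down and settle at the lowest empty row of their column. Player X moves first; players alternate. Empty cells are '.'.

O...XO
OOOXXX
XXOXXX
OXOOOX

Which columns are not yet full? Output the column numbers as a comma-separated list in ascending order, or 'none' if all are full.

Answer: 1,2,3

Derivation:
col 0: top cell = 'O' → FULL
col 1: top cell = '.' → open
col 2: top cell = '.' → open
col 3: top cell = '.' → open
col 4: top cell = 'X' → FULL
col 5: top cell = 'O' → FULL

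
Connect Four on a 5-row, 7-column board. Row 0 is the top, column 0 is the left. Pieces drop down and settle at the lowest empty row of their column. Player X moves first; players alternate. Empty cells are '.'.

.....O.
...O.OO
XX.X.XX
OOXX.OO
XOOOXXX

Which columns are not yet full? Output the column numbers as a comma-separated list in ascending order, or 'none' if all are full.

col 0: top cell = '.' → open
col 1: top cell = '.' → open
col 2: top cell = '.' → open
col 3: top cell = '.' → open
col 4: top cell = '.' → open
col 5: top cell = 'O' → FULL
col 6: top cell = '.' → open

Answer: 0,1,2,3,4,6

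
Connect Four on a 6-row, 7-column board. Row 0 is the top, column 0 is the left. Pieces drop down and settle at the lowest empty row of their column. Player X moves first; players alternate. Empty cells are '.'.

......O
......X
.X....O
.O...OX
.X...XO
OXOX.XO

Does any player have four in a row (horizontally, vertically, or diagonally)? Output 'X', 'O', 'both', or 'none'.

none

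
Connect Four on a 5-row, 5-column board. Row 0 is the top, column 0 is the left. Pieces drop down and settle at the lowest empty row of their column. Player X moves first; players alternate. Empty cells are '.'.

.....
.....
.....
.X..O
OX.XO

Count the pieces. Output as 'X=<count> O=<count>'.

X=3 O=3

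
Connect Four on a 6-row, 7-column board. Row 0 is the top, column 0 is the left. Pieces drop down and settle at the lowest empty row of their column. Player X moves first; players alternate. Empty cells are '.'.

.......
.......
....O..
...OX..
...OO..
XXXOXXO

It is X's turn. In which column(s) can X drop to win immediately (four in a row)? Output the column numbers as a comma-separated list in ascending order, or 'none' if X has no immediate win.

Answer: none

Derivation:
col 0: drop X → no win
col 1: drop X → no win
col 2: drop X → no win
col 3: drop X → no win
col 4: drop X → no win
col 5: drop X → no win
col 6: drop X → no win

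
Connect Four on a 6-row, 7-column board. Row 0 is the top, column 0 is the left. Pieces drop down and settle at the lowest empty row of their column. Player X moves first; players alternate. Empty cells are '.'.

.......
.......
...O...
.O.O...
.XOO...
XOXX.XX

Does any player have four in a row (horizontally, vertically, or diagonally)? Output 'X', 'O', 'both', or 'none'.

none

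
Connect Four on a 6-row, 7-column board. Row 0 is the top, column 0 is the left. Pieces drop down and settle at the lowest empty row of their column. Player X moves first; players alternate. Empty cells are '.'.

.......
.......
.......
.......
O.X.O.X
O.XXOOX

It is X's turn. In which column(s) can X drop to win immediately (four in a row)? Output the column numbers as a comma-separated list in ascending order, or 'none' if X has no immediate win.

Answer: none

Derivation:
col 0: drop X → no win
col 1: drop X → no win
col 2: drop X → no win
col 3: drop X → no win
col 4: drop X → no win
col 5: drop X → no win
col 6: drop X → no win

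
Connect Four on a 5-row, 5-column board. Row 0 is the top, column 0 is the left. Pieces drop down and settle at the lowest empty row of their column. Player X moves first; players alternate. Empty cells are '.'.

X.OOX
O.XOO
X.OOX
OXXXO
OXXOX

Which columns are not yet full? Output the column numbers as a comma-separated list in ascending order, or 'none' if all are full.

Answer: 1

Derivation:
col 0: top cell = 'X' → FULL
col 1: top cell = '.' → open
col 2: top cell = 'O' → FULL
col 3: top cell = 'O' → FULL
col 4: top cell = 'X' → FULL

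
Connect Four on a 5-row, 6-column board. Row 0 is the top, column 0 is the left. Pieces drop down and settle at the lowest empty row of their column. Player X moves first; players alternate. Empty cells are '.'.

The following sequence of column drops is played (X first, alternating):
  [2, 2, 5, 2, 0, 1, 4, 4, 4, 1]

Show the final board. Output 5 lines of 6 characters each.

Move 1: X drops in col 2, lands at row 4
Move 2: O drops in col 2, lands at row 3
Move 3: X drops in col 5, lands at row 4
Move 4: O drops in col 2, lands at row 2
Move 5: X drops in col 0, lands at row 4
Move 6: O drops in col 1, lands at row 4
Move 7: X drops in col 4, lands at row 4
Move 8: O drops in col 4, lands at row 3
Move 9: X drops in col 4, lands at row 2
Move 10: O drops in col 1, lands at row 3

Answer: ......
......
..O.X.
.OO.O.
XOX.XX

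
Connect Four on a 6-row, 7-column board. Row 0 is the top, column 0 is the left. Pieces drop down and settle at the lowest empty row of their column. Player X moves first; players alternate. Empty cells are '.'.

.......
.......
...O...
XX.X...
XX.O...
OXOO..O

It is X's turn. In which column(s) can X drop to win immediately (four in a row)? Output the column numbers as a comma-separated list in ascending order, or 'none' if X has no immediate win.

col 0: drop X → no win
col 1: drop X → WIN!
col 2: drop X → no win
col 3: drop X → no win
col 4: drop X → no win
col 5: drop X → no win
col 6: drop X → no win

Answer: 1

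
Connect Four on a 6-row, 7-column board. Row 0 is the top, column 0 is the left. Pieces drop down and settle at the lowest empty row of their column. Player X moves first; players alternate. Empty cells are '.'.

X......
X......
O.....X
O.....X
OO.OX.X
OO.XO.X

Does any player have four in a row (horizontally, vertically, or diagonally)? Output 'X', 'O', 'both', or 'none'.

both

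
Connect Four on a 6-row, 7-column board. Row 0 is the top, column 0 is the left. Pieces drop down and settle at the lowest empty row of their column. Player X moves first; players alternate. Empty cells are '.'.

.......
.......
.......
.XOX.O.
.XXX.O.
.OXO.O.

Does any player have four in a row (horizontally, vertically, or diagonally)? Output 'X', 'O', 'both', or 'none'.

none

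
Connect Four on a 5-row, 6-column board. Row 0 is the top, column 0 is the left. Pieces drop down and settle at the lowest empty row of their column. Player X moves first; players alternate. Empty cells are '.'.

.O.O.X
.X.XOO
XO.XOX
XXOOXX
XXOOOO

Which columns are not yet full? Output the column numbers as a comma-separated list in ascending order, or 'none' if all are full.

Answer: 0,2,4

Derivation:
col 0: top cell = '.' → open
col 1: top cell = 'O' → FULL
col 2: top cell = '.' → open
col 3: top cell = 'O' → FULL
col 4: top cell = '.' → open
col 5: top cell = 'X' → FULL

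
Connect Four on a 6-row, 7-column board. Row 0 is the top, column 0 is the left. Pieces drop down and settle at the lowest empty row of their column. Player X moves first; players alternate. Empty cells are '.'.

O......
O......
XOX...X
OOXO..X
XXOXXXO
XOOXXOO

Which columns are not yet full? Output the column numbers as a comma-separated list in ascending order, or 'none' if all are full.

col 0: top cell = 'O' → FULL
col 1: top cell = '.' → open
col 2: top cell = '.' → open
col 3: top cell = '.' → open
col 4: top cell = '.' → open
col 5: top cell = '.' → open
col 6: top cell = '.' → open

Answer: 1,2,3,4,5,6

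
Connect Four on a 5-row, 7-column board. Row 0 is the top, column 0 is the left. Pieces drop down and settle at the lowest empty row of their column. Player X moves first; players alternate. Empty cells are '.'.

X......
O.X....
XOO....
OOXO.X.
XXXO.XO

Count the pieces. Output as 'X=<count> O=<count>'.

X=9 O=8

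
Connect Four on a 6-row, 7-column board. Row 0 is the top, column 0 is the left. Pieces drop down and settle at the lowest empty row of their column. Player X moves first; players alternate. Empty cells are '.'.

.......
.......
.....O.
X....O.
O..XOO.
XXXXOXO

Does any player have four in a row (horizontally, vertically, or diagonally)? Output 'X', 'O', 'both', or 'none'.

X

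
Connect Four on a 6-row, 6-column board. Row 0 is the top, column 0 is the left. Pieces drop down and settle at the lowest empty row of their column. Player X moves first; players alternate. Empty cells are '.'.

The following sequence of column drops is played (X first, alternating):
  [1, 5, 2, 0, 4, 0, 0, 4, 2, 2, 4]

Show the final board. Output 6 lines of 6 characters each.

Move 1: X drops in col 1, lands at row 5
Move 2: O drops in col 5, lands at row 5
Move 3: X drops in col 2, lands at row 5
Move 4: O drops in col 0, lands at row 5
Move 5: X drops in col 4, lands at row 5
Move 6: O drops in col 0, lands at row 4
Move 7: X drops in col 0, lands at row 3
Move 8: O drops in col 4, lands at row 4
Move 9: X drops in col 2, lands at row 4
Move 10: O drops in col 2, lands at row 3
Move 11: X drops in col 4, lands at row 3

Answer: ......
......
......
X.O.X.
O.X.O.
OXX.XO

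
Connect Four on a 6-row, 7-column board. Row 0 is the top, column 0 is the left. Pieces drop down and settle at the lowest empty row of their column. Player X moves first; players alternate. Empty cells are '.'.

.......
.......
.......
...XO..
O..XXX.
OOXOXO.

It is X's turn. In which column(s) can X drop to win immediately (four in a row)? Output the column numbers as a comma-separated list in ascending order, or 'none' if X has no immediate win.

Answer: 2

Derivation:
col 0: drop X → no win
col 1: drop X → no win
col 2: drop X → WIN!
col 3: drop X → no win
col 4: drop X → no win
col 5: drop X → no win
col 6: drop X → no win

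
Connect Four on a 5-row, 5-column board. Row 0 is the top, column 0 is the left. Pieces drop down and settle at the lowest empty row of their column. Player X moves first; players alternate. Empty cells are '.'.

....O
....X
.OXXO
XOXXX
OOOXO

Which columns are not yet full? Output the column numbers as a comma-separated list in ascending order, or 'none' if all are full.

col 0: top cell = '.' → open
col 1: top cell = '.' → open
col 2: top cell = '.' → open
col 3: top cell = '.' → open
col 4: top cell = 'O' → FULL

Answer: 0,1,2,3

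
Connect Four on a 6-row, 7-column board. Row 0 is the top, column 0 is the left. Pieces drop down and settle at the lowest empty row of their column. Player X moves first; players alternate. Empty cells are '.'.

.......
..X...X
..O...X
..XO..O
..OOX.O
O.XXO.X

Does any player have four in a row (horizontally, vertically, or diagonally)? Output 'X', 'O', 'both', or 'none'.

none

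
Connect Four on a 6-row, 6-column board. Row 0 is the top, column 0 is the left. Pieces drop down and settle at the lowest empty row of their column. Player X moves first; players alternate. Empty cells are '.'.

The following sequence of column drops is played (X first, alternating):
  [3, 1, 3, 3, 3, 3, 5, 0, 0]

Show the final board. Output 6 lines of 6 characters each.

Move 1: X drops in col 3, lands at row 5
Move 2: O drops in col 1, lands at row 5
Move 3: X drops in col 3, lands at row 4
Move 4: O drops in col 3, lands at row 3
Move 5: X drops in col 3, lands at row 2
Move 6: O drops in col 3, lands at row 1
Move 7: X drops in col 5, lands at row 5
Move 8: O drops in col 0, lands at row 5
Move 9: X drops in col 0, lands at row 4

Answer: ......
...O..
...X..
...O..
X..X..
OO.X.X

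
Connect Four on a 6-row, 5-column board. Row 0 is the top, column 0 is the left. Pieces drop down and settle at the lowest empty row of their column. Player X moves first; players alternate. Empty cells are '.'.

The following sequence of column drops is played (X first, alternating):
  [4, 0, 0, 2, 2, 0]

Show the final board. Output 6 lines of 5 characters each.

Move 1: X drops in col 4, lands at row 5
Move 2: O drops in col 0, lands at row 5
Move 3: X drops in col 0, lands at row 4
Move 4: O drops in col 2, lands at row 5
Move 5: X drops in col 2, lands at row 4
Move 6: O drops in col 0, lands at row 3

Answer: .....
.....
.....
O....
X.X..
O.O.X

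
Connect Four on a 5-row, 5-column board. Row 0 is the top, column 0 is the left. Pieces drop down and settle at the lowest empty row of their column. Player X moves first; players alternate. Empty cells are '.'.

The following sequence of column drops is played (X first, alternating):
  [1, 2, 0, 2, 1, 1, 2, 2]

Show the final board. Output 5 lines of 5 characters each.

Answer: .....
..O..
.OX..
.XO..
XXO..

Derivation:
Move 1: X drops in col 1, lands at row 4
Move 2: O drops in col 2, lands at row 4
Move 3: X drops in col 0, lands at row 4
Move 4: O drops in col 2, lands at row 3
Move 5: X drops in col 1, lands at row 3
Move 6: O drops in col 1, lands at row 2
Move 7: X drops in col 2, lands at row 2
Move 8: O drops in col 2, lands at row 1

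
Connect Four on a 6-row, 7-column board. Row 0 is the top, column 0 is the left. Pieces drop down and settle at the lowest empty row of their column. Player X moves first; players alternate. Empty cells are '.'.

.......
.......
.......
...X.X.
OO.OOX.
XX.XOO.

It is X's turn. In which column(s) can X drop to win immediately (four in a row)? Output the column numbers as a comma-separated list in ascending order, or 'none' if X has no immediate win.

Answer: 2

Derivation:
col 0: drop X → no win
col 1: drop X → no win
col 2: drop X → WIN!
col 3: drop X → no win
col 4: drop X → no win
col 5: drop X → no win
col 6: drop X → no win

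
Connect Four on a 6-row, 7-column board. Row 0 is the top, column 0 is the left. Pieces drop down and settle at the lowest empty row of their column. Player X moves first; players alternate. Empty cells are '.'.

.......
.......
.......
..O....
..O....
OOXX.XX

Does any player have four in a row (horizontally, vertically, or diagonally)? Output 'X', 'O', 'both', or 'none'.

none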